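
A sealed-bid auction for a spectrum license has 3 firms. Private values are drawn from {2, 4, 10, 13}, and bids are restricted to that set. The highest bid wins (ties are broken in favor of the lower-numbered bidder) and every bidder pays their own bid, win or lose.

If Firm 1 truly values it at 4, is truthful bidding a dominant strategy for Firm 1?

Consider the case where Firm 2 bids 2 and Firm 3 bids 2.
Truthful bid 4: wins, pays 4, utility 4 - 4 = 0.
Bid 2 instead: wins, pays 2, utility 4 - 2 = 2.
Since 2 > 0, bidding 2 is strictly better here, so truthful bidding is not dominant.

No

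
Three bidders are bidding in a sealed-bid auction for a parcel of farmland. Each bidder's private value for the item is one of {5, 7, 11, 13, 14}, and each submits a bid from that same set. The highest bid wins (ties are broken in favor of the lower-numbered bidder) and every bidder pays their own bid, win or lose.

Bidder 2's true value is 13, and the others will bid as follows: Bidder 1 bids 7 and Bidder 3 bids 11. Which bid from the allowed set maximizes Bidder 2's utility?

11

Bid 5: loses but pays 5, utility -5.
Bid 7: loses but pays 7, utility -7.
Bid 11: wins, pays 11, utility 13 - 11 = 2.
Bid 13: wins, pays 13, utility 13 - 13 = 0.
Bid 14: wins, pays 14, utility 13 - 14 = -1.
The best choice is 11 with utility 2.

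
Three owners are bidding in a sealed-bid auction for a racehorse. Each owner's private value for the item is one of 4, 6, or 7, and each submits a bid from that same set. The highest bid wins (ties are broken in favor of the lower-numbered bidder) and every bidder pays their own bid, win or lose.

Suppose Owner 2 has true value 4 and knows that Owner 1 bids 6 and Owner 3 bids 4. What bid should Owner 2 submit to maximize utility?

7

Bid 4: loses but pays 4, utility -4.
Bid 6: loses but pays 6, utility -6.
Bid 7: wins, pays 7, utility 4 - 7 = -3.
The best choice is 7 with utility -3.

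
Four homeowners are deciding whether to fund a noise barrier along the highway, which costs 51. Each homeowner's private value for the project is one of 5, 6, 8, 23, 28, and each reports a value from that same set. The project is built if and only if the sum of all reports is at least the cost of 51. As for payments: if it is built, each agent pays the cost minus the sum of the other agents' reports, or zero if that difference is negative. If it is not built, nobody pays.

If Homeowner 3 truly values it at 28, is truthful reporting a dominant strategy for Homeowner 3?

Yes

Check each profile of the others' reports and compare truth against every alternative report.
Others report (8, 8, 8): truth gives 1, best alternative gives 0.
Others report (5, 23, 23): truth gives 28, best alternative gives 28.
Others report (5, 23, 28): truth gives 28, best alternative gives 28.
Others report (5, 28, 23): truth gives 28, best alternative gives 28.
Others report (5, 28, 28): truth gives 28, best alternative gives 28.
Others report (6, 23, 23): truth gives 28, best alternative gives 28.
(Remaining 119 profiles checked similarly; truth is weakly best in each.)
In every case the truthful report is at least as good as any alternative, so it is a dominant strategy.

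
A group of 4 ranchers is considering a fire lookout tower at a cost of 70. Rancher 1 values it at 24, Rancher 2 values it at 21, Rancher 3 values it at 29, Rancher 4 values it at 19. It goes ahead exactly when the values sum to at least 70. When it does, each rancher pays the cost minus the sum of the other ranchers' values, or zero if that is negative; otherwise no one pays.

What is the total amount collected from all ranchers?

7

Total value 93 ≥ cost 70, so it is built.
Rancher 1: others sum to 69; max(0, 70 - 69) = 1.
Rancher 2: others sum to 72; max(0, 70 - 72) = 0.
Rancher 3: others sum to 64; max(0, 70 - 64) = 6.
Rancher 4: others sum to 74; max(0, 70 - 74) = 0.
Total collected = 1 + 0 + 6 + 0 = 7.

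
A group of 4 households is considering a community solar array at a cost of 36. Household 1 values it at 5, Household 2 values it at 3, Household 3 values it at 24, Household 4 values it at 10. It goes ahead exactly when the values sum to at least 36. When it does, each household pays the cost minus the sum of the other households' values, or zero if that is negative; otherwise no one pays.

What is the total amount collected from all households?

Total value 42 ≥ cost 36, so it is built.
Household 1: others sum to 37; max(0, 36 - 37) = 0.
Household 2: others sum to 39; max(0, 36 - 39) = 0.
Household 3: others sum to 18; max(0, 36 - 18) = 18.
Household 4: others sum to 32; max(0, 36 - 32) = 4.
Total collected = 0 + 0 + 18 + 4 = 22.

22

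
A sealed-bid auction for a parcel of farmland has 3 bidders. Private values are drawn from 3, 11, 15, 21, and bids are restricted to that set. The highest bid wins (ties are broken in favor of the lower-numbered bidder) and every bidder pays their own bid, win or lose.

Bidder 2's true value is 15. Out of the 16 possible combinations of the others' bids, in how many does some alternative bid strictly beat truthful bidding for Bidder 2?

12

Others bid (3, 3): truth gives 0; bid 11 gives 4 > 0. Violating.
Others bid (3, 11): truth gives 0; bid 11 gives 4 > 0. Violating.
Others bid (3, 21): truth gives -15; bid 3 gives -3 > -15. Violating.
Others bid (11, 21): truth gives -15; bid 3 gives -3 > -15. Violating.
Others bid (3, 15): truth gives 0; no alternative beats it.
Others bid (11, 3): truth gives 0; no alternative beats it.
(Checking all 16 profiles: 12 have a profitable deviation, 4 do not.)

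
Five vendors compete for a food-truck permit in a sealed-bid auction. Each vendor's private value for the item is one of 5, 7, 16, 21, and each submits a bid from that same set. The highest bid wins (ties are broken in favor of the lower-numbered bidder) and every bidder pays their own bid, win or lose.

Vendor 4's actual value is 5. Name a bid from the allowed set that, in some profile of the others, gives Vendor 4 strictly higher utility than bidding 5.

Suppose Vendor 1 bids 5, Vendor 2 bids 5, Vendor 3 bids 5 and Vendor 5 bids 5.
Bid 5: loses but pays 5, utility -5.
Bid 7: wins, pays 7, utility 5 - 7 = -2.
So bidding 7 beats truth here (-2 > -5).

7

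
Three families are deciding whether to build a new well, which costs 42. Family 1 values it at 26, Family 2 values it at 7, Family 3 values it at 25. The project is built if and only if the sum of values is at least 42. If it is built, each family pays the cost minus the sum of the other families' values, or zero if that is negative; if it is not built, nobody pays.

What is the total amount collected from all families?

19

Total value 58 ≥ cost 42, so it is built.
Family 1: others sum to 32; max(0, 42 - 32) = 10.
Family 2: others sum to 51; max(0, 42 - 51) = 0.
Family 3: others sum to 33; max(0, 42 - 33) = 9.
Total collected = 10 + 0 + 9 = 19.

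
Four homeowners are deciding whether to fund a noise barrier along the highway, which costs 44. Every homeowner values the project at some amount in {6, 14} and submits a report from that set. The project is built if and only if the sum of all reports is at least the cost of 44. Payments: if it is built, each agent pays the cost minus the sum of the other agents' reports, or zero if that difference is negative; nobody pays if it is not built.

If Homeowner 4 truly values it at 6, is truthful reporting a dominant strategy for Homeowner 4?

Check each profile of the others' reports and compare truth against every alternative report.
Others report (6, 14, 14): truth gives 0, best alternative gives -4.
Others report (14, 6, 14): truth gives 0, best alternative gives -4.
Others report (14, 14, 6): truth gives 0, best alternative gives -4.
Others report (14, 14, 14): truth gives 4, best alternative gives 4.
Others report (6, 6, 6): truth gives 0, best alternative gives 0.
Others report (6, 6, 14): truth gives 0, best alternative gives 0.
(Remaining 2 profiles checked similarly; truth is weakly best in each.)
In every case the truthful report is at least as good as any alternative, so it is a dominant strategy.

Yes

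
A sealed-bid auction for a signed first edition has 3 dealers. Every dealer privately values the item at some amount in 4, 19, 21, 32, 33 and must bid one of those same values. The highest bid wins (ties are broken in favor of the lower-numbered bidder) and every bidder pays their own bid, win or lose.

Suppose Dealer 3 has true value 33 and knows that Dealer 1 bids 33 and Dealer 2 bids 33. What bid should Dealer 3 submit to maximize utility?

4

Bid 4: loses but pays 4, utility -4.
Bid 19: loses but pays 19, utility -19.
Bid 21: loses but pays 21, utility -21.
Bid 32: loses but pays 32, utility -32.
Bid 33: loses but pays 33, utility -33.
The best choice is 4 with utility -4.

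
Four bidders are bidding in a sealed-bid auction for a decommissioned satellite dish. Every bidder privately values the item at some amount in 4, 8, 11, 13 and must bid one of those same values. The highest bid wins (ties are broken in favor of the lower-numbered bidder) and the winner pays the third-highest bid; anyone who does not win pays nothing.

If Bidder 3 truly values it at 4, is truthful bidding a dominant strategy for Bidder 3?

Yes

Check each profile of the others' bids and compare truth against every alternative bid.
Others bid (4, 4, 4): truth gives 0, best alternative gives 0.
Others bid (4, 4, 8): truth gives 0, best alternative gives 0.
Others bid (4, 4, 11): truth gives 0, best alternative gives 0.
Others bid (4, 4, 13): truth gives 0, best alternative gives 0.
Others bid (4, 8, 4): truth gives 0, best alternative gives 0.
Others bid (4, 8, 8): truth gives 0, best alternative gives 0.
(Remaining 58 profiles checked similarly; truth is weakly best in each.)
In every case the truthful bid is at least as good as any alternative, so it is a dominant strategy.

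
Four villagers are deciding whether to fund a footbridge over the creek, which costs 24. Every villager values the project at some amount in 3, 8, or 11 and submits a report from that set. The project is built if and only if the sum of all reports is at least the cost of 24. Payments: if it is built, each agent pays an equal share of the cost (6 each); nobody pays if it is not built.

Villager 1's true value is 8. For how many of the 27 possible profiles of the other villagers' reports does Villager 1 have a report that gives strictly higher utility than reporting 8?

3

Others report (3, 3, 8): truth gives 0; report 11 gives 2 > 0. Violating.
Others report (3, 8, 3): truth gives 0; report 11 gives 2 > 0. Violating.
Others report (8, 3, 3): truth gives 0; report 11 gives 2 > 0. Violating.
Others report (3, 3, 3): truth gives 0; no alternative beats it.
Others report (3, 3, 11): truth gives 2; no alternative beats it.
(Checking all 27 profiles: 3 have a profitable deviation, 24 do not.)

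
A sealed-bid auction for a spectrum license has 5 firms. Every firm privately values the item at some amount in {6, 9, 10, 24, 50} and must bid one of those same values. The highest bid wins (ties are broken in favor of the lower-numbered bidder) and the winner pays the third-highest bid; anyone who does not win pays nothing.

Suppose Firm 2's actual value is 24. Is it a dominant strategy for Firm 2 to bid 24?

No

Consider the case where Firm 1 bids 6, Firm 3 bids 6, Firm 4 bids 6 and Firm 5 bids 50.
Truthful bid 24: loses, pays 0, utility 0.
Bid 50 instead: wins, pays 6, utility 24 - 6 = 18.
Since 18 > 0, bidding 50 is strictly better here, so truthful bidding is not dominant.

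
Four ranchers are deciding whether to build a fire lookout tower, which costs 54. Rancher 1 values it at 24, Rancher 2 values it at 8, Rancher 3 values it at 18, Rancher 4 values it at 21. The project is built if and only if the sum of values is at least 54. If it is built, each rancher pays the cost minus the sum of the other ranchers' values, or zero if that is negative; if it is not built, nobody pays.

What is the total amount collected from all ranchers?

12

Total value 71 ≥ cost 54, so it is built.
Rancher 1: others sum to 47; max(0, 54 - 47) = 7.
Rancher 2: others sum to 63; max(0, 54 - 63) = 0.
Rancher 3: others sum to 53; max(0, 54 - 53) = 1.
Rancher 4: others sum to 50; max(0, 54 - 50) = 4.
Total collected = 7 + 0 + 1 + 4 = 12.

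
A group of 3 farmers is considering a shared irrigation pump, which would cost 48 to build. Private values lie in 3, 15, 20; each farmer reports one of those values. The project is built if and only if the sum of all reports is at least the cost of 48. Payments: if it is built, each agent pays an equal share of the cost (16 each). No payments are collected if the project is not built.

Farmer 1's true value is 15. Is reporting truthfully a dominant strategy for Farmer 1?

No

Consider the case where Farmer 2 reports 15 and Farmer 3 reports 20.
Truthful report 15: project built, pays 16, utility 15 - 16 = -1.
Report 3 instead: project not built, utility 0.
Since 0 > -1, reporting 3 is strictly better here, so truthful reporting is not dominant.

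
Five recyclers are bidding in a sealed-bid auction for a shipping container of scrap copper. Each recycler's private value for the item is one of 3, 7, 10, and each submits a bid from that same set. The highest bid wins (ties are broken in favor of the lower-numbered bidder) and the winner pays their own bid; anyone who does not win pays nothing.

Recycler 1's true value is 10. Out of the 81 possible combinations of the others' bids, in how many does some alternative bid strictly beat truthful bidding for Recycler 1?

Others bid (3, 3, 3, 3): truth gives 0; bid 3 gives 7 > 0. Violating.
Others bid (3, 3, 3, 7): truth gives 0; bid 7 gives 3 > 0. Violating.
Others bid (3, 3, 7, 3): truth gives 0; bid 7 gives 3 > 0. Violating.
Others bid (3, 3, 7, 7): truth gives 0; bid 7 gives 3 > 0. Violating.
Others bid (3, 3, 3, 10): truth gives 0; no alternative beats it.
Others bid (3, 3, 7, 10): truth gives 0; no alternative beats it.
(Checking all 81 profiles: 16 have a profitable deviation, 65 do not.)

16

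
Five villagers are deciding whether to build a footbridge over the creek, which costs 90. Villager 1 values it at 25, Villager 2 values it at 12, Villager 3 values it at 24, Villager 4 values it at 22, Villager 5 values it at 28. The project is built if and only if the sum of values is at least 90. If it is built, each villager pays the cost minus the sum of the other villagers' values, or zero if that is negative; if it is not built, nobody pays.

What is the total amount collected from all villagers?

Total value 111 ≥ cost 90, so it is built.
Villager 1: others sum to 86; max(0, 90 - 86) = 4.
Villager 2: others sum to 99; max(0, 90 - 99) = 0.
Villager 3: others sum to 87; max(0, 90 - 87) = 3.
Villager 4: others sum to 89; max(0, 90 - 89) = 1.
Villager 5: others sum to 83; max(0, 90 - 83) = 7.
Total collected = 4 + 0 + 3 + 1 + 7 = 15.

15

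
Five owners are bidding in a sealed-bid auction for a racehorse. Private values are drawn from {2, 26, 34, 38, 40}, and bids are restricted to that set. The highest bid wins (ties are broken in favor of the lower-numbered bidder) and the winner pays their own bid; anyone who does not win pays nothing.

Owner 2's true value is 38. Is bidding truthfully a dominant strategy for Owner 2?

Consider the case where Owner 1 bids 2, Owner 3 bids 2, Owner 4 bids 2 and Owner 5 bids 2.
Truthful bid 38: wins, pays 38, utility 38 - 38 = 0.
Bid 26 instead: wins, pays 26, utility 38 - 26 = 12.
Since 12 > 0, bidding 26 is strictly better here, so truthful bidding is not dominant.

No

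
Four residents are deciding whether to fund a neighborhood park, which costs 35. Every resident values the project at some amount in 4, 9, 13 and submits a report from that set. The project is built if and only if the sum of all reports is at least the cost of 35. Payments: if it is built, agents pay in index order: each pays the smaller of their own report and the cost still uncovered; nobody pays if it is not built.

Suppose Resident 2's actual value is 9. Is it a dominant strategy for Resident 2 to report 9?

No

Consider the case where Resident 1 reports 9, Resident 3 reports 9 and Resident 4 reports 13.
Truthful report 9: project built, pays 9, utility 9 - 9 = 0.
Report 4 instead: project built, pays 4, utility 9 - 4 = 5.
Since 5 > 0, reporting 4 is strictly better here, so truthful reporting is not dominant.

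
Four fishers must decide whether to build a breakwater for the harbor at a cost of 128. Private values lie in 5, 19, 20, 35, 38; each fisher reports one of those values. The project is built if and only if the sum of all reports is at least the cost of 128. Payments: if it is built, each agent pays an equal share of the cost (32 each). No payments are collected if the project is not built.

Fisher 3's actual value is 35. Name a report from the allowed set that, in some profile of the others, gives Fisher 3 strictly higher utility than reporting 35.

38

Suppose Fisher 1 reports 19, Fisher 2 reports 35 and Fisher 4 reports 38.
Report 35: project not built, utility 0.
Report 38: project built, pays 32, utility 35 - 32 = 3.
So reporting 38 beats truth here (3 > 0).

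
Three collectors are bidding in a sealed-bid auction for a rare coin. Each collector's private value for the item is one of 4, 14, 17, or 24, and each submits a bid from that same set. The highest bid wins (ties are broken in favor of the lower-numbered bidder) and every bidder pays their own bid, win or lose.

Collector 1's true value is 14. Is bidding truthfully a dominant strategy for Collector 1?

No

Consider the case where Collector 2 bids 4 and Collector 3 bids 4.
Truthful bid 14: wins, pays 14, utility 14 - 14 = 0.
Bid 4 instead: wins, pays 4, utility 14 - 4 = 10.
Since 10 > 0, bidding 4 is strictly better here, so truthful bidding is not dominant.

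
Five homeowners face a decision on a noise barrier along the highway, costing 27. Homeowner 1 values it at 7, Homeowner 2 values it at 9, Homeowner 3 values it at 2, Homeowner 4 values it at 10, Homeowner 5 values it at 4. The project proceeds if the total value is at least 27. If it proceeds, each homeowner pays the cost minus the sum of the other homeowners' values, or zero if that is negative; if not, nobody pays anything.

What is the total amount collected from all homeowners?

Total value 32 ≥ cost 27, so it is built.
Homeowner 1: others sum to 25; max(0, 27 - 25) = 2.
Homeowner 2: others sum to 23; max(0, 27 - 23) = 4.
Homeowner 3: others sum to 30; max(0, 27 - 30) = 0.
Homeowner 4: others sum to 22; max(0, 27 - 22) = 5.
Homeowner 5: others sum to 28; max(0, 27 - 28) = 0.
Total collected = 2 + 4 + 0 + 5 + 0 = 11.

11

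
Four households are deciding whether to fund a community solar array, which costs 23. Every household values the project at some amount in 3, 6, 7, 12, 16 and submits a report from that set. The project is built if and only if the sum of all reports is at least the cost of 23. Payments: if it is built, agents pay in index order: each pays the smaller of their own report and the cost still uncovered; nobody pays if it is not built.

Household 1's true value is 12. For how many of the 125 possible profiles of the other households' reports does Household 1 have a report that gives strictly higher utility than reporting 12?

115

Others report (3, 3, 12): truth gives 0; report 6 gives 6 > 0. Violating.
Others report (3, 3, 16): truth gives 0; report 3 gives 9 > 0. Violating.
Others report (3, 6, 7): truth gives 0; report 7 gives 5 > 0. Violating.
Others report (3, 6, 12): truth gives 0; report 3 gives 9 > 0. Violating.
Others report (3, 3, 3): truth gives 0; no alternative beats it.
Others report (3, 3, 6): truth gives 0; no alternative beats it.
(Checking all 125 profiles: 115 have a profitable deviation, 10 do not.)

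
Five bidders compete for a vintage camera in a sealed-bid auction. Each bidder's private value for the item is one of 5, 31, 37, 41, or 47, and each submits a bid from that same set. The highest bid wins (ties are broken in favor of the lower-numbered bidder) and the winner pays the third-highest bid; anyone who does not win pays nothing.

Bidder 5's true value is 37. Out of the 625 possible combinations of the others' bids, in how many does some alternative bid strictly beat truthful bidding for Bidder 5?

64

Others bid (5, 5, 5, 37): truth gives 0; bid 41 gives 32 > 0. Violating.
Others bid (5, 5, 5, 41): truth gives 0; bid 47 gives 32 > 0. Violating.
Others bid (5, 5, 31, 37): truth gives 0; bid 41 gives 6 > 0. Violating.
Others bid (5, 5, 31, 41): truth gives 0; bid 47 gives 6 > 0. Violating.
Others bid (5, 5, 5, 5): truth gives 32; no alternative beats it.
Others bid (5, 5, 5, 31): truth gives 32; no alternative beats it.
(Checking all 625 profiles: 64 have a profitable deviation, 561 do not.)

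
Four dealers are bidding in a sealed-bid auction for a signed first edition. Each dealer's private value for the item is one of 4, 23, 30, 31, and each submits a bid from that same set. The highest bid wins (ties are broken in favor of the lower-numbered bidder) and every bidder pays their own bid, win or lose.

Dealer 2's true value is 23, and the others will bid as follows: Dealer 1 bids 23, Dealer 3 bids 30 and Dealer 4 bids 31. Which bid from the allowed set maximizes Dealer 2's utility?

Bid 4: loses but pays 4, utility -4.
Bid 23: loses but pays 23, utility -23.
Bid 30: loses but pays 30, utility -30.
Bid 31: wins, pays 31, utility 23 - 31 = -8.
The best choice is 4 with utility -4.

4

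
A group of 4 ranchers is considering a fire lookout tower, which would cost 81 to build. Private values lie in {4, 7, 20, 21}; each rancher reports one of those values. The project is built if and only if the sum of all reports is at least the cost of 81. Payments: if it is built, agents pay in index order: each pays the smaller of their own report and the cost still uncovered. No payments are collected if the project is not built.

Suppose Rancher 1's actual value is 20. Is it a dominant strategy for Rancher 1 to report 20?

Check each profile of the others' reports and compare truth against every alternative report.
Others report (4, 4, 4): truth gives 0, best alternative gives 0.
Others report (4, 4, 7): truth gives 0, best alternative gives 0.
Others report (4, 4, 20): truth gives 0, best alternative gives 0.
Others report (4, 4, 21): truth gives 0, best alternative gives 0.
Others report (4, 7, 4): truth gives 0, best alternative gives 0.
Others report (4, 7, 7): truth gives 0, best alternative gives 0.
(Remaining 58 profiles checked similarly; truth is weakly best in each.)
In every case the truthful report is at least as good as any alternative, so it is a dominant strategy.

Yes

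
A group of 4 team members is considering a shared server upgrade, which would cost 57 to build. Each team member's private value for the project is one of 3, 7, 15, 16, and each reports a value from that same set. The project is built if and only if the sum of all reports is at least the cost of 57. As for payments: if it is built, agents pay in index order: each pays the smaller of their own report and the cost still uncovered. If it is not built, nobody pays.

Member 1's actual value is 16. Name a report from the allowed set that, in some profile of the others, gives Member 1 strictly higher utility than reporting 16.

15

Suppose Member 2 reports 15, Member 3 reports 15 and Member 4 reports 15.
Report 16: project built, pays 16, utility 16 - 16 = 0.
Report 15: project built, pays 15, utility 16 - 15 = 1.
So reporting 15 beats truth here (1 > 0).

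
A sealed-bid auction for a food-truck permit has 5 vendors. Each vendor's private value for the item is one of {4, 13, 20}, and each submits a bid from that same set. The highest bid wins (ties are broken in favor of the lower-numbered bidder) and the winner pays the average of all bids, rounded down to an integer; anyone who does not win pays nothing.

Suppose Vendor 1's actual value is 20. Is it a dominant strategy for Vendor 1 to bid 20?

Consider the case where Vendor 2 bids 4, Vendor 3 bids 4, Vendor 4 bids 4 and Vendor 5 bids 4.
Truthful bid 20: wins, pays 7, utility 20 - 7 = 13.
Bid 4 instead: wins, pays 4, utility 20 - 4 = 16.
Since 16 > 13, bidding 4 is strictly better here, so truthful bidding is not dominant.

No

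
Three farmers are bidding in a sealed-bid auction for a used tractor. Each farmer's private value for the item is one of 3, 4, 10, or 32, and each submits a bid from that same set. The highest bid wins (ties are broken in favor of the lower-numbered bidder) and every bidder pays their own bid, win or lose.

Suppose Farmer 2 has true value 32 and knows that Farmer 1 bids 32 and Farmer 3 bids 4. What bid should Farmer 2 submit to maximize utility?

3

Bid 3: loses but pays 3, utility -3.
Bid 4: loses but pays 4, utility -4.
Bid 10: loses but pays 10, utility -10.
Bid 32: loses but pays 32, utility -32.
The best choice is 3 with utility -3.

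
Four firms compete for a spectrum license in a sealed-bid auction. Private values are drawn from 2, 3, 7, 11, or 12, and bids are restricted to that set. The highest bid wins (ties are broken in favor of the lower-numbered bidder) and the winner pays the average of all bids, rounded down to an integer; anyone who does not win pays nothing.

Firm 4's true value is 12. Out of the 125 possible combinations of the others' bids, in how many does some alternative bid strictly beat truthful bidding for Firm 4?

17

Others bid (2, 2, 2): truth gives 8; bid 3 gives 10 > 8. Violating.
Others bid (2, 2, 3): truth gives 8; bid 7 gives 9 > 8. Violating.
Others bid (2, 3, 2): truth gives 8; bid 7 gives 9 > 8. Violating.
Others bid (2, 3, 3): truth gives 7; bid 7 gives 9 > 7. Violating.
Others bid (2, 2, 7): truth gives 7; no alternative beats it.
Others bid (2, 2, 11): truth gives 6; no alternative beats it.
(Checking all 125 profiles: 17 have a profitable deviation, 108 do not.)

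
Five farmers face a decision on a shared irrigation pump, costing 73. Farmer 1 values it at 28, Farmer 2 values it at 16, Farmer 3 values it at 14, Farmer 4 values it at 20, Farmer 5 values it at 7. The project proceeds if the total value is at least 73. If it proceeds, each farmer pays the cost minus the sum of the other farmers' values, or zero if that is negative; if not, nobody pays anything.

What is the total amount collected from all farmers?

Total value 85 ≥ cost 73, so it is built.
Farmer 1: others sum to 57; max(0, 73 - 57) = 16.
Farmer 2: others sum to 69; max(0, 73 - 69) = 4.
Farmer 3: others sum to 71; max(0, 73 - 71) = 2.
Farmer 4: others sum to 65; max(0, 73 - 65) = 8.
Farmer 5: others sum to 78; max(0, 73 - 78) = 0.
Total collected = 16 + 4 + 2 + 8 + 0 = 30.

30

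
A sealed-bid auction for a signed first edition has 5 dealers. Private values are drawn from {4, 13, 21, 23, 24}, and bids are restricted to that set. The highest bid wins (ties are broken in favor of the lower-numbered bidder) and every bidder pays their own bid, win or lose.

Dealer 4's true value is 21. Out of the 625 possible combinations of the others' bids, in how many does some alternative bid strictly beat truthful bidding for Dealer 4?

Others bid (4, 4, 4, 4): truth gives 0; bid 13 gives 8 > 0. Violating.
Others bid (4, 4, 4, 13): truth gives 0; bid 13 gives 8 > 0. Violating.
Others bid (4, 4, 4, 23): truth gives -21; bid 23 gives -2 > -21. Violating.
Others bid (4, 4, 4, 24): truth gives -21; bid 24 gives -3 > -21. Violating.
Others bid (4, 4, 4, 21): truth gives 0; no alternative beats it.
Others bid (4, 4, 13, 4): truth gives 0; no alternative beats it.
(Checking all 625 profiles: 603 have a profitable deviation, 22 do not.)

603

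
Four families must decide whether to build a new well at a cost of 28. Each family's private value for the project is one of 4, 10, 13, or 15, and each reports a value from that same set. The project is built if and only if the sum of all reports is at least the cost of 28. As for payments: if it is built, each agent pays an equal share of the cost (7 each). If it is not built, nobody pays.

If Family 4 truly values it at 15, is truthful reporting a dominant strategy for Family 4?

Check each profile of the others' reports and compare truth against every alternative report.
Others report (4, 4, 10): truth gives 8, best alternative gives 8.
Others report (4, 4, 13): truth gives 8, best alternative gives 8.
Others report (4, 4, 15): truth gives 8, best alternative gives 8.
Others report (4, 10, 4): truth gives 8, best alternative gives 8.
Others report (4, 10, 10): truth gives 8, best alternative gives 8.
Others report (4, 10, 13): truth gives 8, best alternative gives 8.
(Remaining 58 profiles checked similarly; truth is weakly best in each.)
In every case the truthful report is at least as good as any alternative, so it is a dominant strategy.

Yes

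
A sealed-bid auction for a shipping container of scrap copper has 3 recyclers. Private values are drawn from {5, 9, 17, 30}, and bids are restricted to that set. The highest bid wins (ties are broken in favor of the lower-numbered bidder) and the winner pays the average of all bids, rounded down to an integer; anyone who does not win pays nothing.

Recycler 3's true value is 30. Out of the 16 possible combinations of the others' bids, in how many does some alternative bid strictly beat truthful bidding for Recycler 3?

4

Others bid (5, 5): truth gives 17; bid 9 gives 24 > 17. Violating.
Others bid (5, 9): truth gives 16; bid 17 gives 20 > 16. Violating.
Others bid (9, 5): truth gives 16; bid 17 gives 20 > 16. Violating.
Others bid (9, 9): truth gives 14; bid 17 gives 19 > 14. Violating.
Others bid (5, 17): truth gives 13; no alternative beats it.
Others bid (5, 30): truth gives 0; no alternative beats it.
(Checking all 16 profiles: 4 have a profitable deviation, 12 do not.)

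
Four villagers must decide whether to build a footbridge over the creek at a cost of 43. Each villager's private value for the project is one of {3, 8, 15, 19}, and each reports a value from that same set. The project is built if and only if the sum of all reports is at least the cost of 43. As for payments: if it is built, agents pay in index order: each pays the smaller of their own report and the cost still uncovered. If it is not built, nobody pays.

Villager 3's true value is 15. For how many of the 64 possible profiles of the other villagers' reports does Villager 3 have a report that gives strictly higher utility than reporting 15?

Others report (3, 15, 19): truth gives 0; report 8 gives 7 > 0. Violating.
Others report (3, 19, 15): truth gives 0; report 8 gives 7 > 0. Violating.
Others report (3, 19, 19): truth gives 0; report 3 gives 12 > 0. Violating.
Others report (8, 8, 19): truth gives 0; report 8 gives 7 > 0. Violating.
Others report (3, 3, 3): truth gives 0; no alternative beats it.
Others report (3, 3, 8): truth gives 0; no alternative beats it.
(Checking all 64 profiles: 32 have a profitable deviation, 32 do not.)

32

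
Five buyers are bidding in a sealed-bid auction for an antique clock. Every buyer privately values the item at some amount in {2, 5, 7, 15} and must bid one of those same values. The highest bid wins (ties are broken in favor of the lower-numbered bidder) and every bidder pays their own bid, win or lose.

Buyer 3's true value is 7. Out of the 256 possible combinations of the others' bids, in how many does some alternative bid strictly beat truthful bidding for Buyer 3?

224

Others bid (2, 2, 2, 2): truth gives 0; bid 5 gives 2 > 0. Violating.
Others bid (2, 2, 2, 5): truth gives 0; bid 5 gives 2 > 0. Violating.
Others bid (2, 2, 2, 15): truth gives -7; bid 2 gives -2 > -7. Violating.
Others bid (2, 2, 5, 2): truth gives 0; bid 5 gives 2 > 0. Violating.
Others bid (2, 2, 2, 7): truth gives 0; no alternative beats it.
Others bid (2, 2, 5, 7): truth gives 0; no alternative beats it.
(Checking all 256 profiles: 224 have a profitable deviation, 32 do not.)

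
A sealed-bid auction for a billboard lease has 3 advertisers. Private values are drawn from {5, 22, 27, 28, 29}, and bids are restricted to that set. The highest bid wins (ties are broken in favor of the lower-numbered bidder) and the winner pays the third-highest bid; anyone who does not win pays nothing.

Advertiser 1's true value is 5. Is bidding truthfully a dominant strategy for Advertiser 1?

Yes

Check each profile of the others' bids and compare truth against every alternative bid.
Others bid (22, 22): truth gives 0, best alternative gives -17.
Others bid (5, 5): truth gives 0, best alternative gives 0.
Others bid (5, 22): truth gives 0, best alternative gives 0.
Others bid (5, 27): truth gives 0, best alternative gives 0.
Others bid (5, 28): truth gives 0, best alternative gives 0.
Others bid (5, 29): truth gives 0, best alternative gives 0.
(Remaining 19 profiles checked similarly; truth is weakly best in each.)
In every case the truthful bid is at least as good as any alternative, so it is a dominant strategy.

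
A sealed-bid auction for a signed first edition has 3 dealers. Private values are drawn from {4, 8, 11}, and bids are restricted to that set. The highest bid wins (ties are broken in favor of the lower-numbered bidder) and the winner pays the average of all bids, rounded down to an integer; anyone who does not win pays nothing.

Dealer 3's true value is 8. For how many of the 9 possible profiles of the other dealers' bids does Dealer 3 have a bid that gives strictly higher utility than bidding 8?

2

Others bid (4, 8): truth gives 0; bid 11 gives 1 > 0. Violating.
Others bid (8, 4): truth gives 0; bid 11 gives 1 > 0. Violating.
Others bid (4, 4): truth gives 3; no alternative beats it.
Others bid (4, 11): truth gives 0; no alternative beats it.
(Checking all 9 profiles: 2 have a profitable deviation, 7 do not.)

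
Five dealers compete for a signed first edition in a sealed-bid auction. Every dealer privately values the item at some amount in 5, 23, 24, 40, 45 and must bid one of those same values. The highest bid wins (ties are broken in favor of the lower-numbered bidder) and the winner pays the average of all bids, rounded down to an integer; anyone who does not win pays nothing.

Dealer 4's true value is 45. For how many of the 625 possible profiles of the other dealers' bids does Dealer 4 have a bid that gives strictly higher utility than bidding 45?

108

Others bid (5, 5, 5, 5): truth gives 32; bid 23 gives 37 > 32. Violating.
Others bid (5, 5, 5, 23): truth gives 29; bid 23 gives 33 > 29. Violating.
Others bid (5, 5, 5, 24): truth gives 29; bid 24 gives 33 > 29. Violating.
Others bid (5, 5, 5, 40): truth gives 25; bid 40 gives 26 > 25. Violating.
Others bid (5, 5, 5, 45): truth gives 24; no alternative beats it.
Others bid (5, 5, 23, 45): truth gives 21; no alternative beats it.
(Checking all 625 profiles: 108 have a profitable deviation, 517 do not.)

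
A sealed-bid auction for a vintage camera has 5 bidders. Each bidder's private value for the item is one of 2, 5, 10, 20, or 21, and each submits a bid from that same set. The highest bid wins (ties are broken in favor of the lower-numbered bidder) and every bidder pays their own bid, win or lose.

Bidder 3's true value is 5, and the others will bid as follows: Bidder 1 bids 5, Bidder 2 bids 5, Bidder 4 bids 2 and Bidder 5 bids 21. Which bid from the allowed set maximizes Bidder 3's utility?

2

Bid 2: loses but pays 2, utility -2.
Bid 5: loses but pays 5, utility -5.
Bid 10: loses but pays 10, utility -10.
Bid 20: loses but pays 20, utility -20.
Bid 21: wins, pays 21, utility 5 - 21 = -16.
The best choice is 2 with utility -2.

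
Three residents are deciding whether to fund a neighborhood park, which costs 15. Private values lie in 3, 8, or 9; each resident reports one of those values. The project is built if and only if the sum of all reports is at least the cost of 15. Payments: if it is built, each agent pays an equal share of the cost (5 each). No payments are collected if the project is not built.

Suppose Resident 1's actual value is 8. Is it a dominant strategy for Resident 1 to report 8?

Consider the case where Resident 2 reports 3 and Resident 3 reports 3.
Truthful report 8: project not built, utility 0.
Report 9 instead: project built, pays 5, utility 8 - 5 = 3.
Since 3 > 0, reporting 9 is strictly better here, so truthful reporting is not dominant.

No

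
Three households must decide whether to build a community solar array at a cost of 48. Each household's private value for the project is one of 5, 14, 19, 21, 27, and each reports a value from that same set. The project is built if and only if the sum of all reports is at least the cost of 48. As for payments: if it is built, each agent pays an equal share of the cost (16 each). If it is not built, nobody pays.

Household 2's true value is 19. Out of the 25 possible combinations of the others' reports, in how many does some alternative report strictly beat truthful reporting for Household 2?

Others report (5, 19): truth gives 0; report 27 gives 3 > 0. Violating.
Others report (5, 21): truth gives 0; report 27 gives 3 > 0. Violating.
Others report (14, 14): truth gives 0; report 21 gives 3 > 0. Violating.
Others report (19, 5): truth gives 0; report 27 gives 3 > 0. Violating.
Others report (5, 5): truth gives 0; no alternative beats it.
Others report (5, 14): truth gives 0; no alternative beats it.
(Checking all 25 profiles: 5 have a profitable deviation, 20 do not.)

5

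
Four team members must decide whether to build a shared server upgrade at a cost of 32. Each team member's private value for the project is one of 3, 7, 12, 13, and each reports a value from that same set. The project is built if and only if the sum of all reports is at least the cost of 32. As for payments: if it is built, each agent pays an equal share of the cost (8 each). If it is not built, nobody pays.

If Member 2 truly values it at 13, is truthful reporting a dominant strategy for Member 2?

Yes

Check each profile of the others' reports and compare truth against every alternative report.
Others report (3, 3, 13): truth gives 5, best alternative gives 0.
Others report (3, 13, 3): truth gives 5, best alternative gives 0.
Others report (13, 3, 3): truth gives 5, best alternative gives 0.
Others report (3, 7, 12): truth gives 5, best alternative gives 5.
Others report (3, 7, 13): truth gives 5, best alternative gives 5.
Others report (3, 12, 7): truth gives 5, best alternative gives 5.
(Remaining 58 profiles checked similarly; truth is weakly best in each.)
In every case the truthful report is at least as good as any alternative, so it is a dominant strategy.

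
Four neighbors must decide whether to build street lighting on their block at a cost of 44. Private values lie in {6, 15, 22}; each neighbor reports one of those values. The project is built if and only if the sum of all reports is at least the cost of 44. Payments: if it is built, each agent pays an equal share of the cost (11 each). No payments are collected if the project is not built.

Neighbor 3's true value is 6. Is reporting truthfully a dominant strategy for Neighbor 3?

Yes

Check each profile of the others' reports and compare truth against every alternative report.
Others report (6, 6, 22): truth gives 0, best alternative gives -5.
Others report (6, 15, 15): truth gives 0, best alternative gives -5.
Others report (6, 22, 6): truth gives 0, best alternative gives -5.
Others report (15, 6, 15): truth gives 0, best alternative gives -5.
Others report (15, 15, 6): truth gives 0, best alternative gives -5.
Others report (22, 6, 6): truth gives 0, best alternative gives -5.
(Remaining 21 profiles checked similarly; truth is weakly best in each.)
In every case the truthful report is at least as good as any alternative, so it is a dominant strategy.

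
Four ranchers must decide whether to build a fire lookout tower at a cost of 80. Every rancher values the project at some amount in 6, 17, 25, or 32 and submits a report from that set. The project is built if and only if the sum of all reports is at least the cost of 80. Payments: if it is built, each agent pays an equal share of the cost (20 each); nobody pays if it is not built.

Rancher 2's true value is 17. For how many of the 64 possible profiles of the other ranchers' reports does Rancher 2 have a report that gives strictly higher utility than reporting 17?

15

Others report (6, 25, 32): truth gives -3; report 6 gives 0 > -3. Violating.
Others report (6, 32, 25): truth gives -3; report 6 gives 0 > -3. Violating.
Others report (6, 32, 32): truth gives -3; report 6 gives 0 > -3. Violating.
Others report (17, 17, 32): truth gives -3; report 6 gives 0 > -3. Violating.
Others report (6, 6, 6): truth gives 0; no alternative beats it.
Others report (6, 6, 17): truth gives 0; no alternative beats it.
(Checking all 64 profiles: 15 have a profitable deviation, 49 do not.)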